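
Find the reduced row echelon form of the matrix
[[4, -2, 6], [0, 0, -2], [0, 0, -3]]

[[1, -1/2, 0], [0, 0, 1], [0, 0, 0]]

ρ1 -> 1/4·ρ1
  [ 1  -1/2  3/2 ]
  [ 0     0   -2 ]
  [ 0     0   -3 ]
ρ2 -> -1/2·ρ2
  [ 1  -1/2  3/2 ]
  [ 0     0    1 ]
  [ 0     0   -3 ]
ρ3 -> ρ3 + 3·ρ2
  [ 1  -1/2  3/2 ]
  [ 0     0    1 ]
  [ 0     0    0 ]
ρ1 -> ρ1 − 3/2·ρ2
  [ 1  -1/2  0 ]
  [ 0     0  1 ]
  [ 0     0  0 ]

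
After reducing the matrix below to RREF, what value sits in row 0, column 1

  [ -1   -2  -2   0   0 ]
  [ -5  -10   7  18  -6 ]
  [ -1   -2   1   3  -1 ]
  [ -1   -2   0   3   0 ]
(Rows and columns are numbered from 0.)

2

ρ1 := -1·ρ1
  [  1    2  2   0   0 ]
  [ -5  -10  7  18  -6 ]
  [ -1   -2  1   3  -1 ]
  [ -1   -2  0   3   0 ]
ρ2 := ρ2 + 5·ρ1
  [  1   2   2   0   0 ]
  [  0   0  17  18  -6 ]
  [ -1  -2   1   3  -1 ]
  [ -1  -2   0   3   0 ]
ρ3 := ρ3 + ρ1
  [  1   2   2   0   0 ]
  [  0   0  17  18  -6 ]
  [  0   0   3   3  -1 ]
  [ -1  -2   0   3   0 ]
ρ4 := ρ4 + ρ1
  [ 1  2   2   0   0 ]
  [ 0  0  17  18  -6 ]
  [ 0  0   3   3  -1 ]
  [ 0  0   2   3   0 ]
ρ2 := 1/17·ρ2
  [ 1  2  2      0      0 ]
  [ 0  0  1  18/17  -6/17 ]
  [ 0  0  3      3     -1 ]
  [ 0  0  2      3      0 ]
ρ3 := ρ3 − 3·ρ2
  [ 1  2  2      0      0 ]
  [ 0  0  1  18/17  -6/17 ]
  [ 0  0  0  -3/17   1/17 ]
  [ 0  0  2      3      0 ]
ρ4 := ρ4 − 2·ρ2
  [ 1  2  2      0      0 ]
  [ 0  0  1  18/17  -6/17 ]
  [ 0  0  0  -3/17   1/17 ]
  [ 0  0  0  15/17  12/17 ]
ρ3 := -17/3·ρ3
  [ 1  2  2      0      0 ]
  [ 0  0  1  18/17  -6/17 ]
  [ 0  0  0      1   -1/3 ]
  [ 0  0  0  15/17  12/17 ]
ρ4 := ρ4 − 15/17·ρ3
  [ 1  2  2      0      0 ]
  [ 0  0  1  18/17  -6/17 ]
  [ 0  0  0      1   -1/3 ]
  [ 0  0  0      0      1 ]
ρ3 := ρ3 + 1/3·ρ4
  [ 1  2  2      0      0 ]
  [ 0  0  1  18/17  -6/17 ]
  [ 0  0  0      1      0 ]
  [ 0  0  0      0      1 ]
ρ2 := ρ2 + 6/17·ρ4
  [ 1  2  2      0  0 ]
  [ 0  0  1  18/17  0 ]
  [ 0  0  0      1  0 ]
  [ 0  0  0      0  1 ]
ρ2 := ρ2 − 18/17·ρ3
  [ 1  2  2  0  0 ]
  [ 0  0  1  0  0 ]
  [ 0  0  0  1  0 ]
  [ 0  0  0  0  1 ]
ρ1 := ρ1 − 2·ρ2
  [ 1  2  0  0  0 ]
  [ 0  0  1  0  0 ]
  [ 0  0  0  1  0 ]
  [ 0  0  0  0  1 ]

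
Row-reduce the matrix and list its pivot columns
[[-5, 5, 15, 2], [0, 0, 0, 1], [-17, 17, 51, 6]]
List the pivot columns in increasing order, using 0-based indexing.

ρ1 ← -1/5·ρ1
  [   1  -1  -3  -2/5 ]
  [   0   0   0     1 ]
  [ -17  17  51     6 ]
ρ3 ← ρ3 + 17·ρ1
  [ 1  -1  -3  -2/5 ]
  [ 0   0   0     1 ]
  [ 0   0   0  -4/5 ]
ρ3 ← ρ3 + 4/5·ρ2
  [ 1  -1  -3  -2/5 ]
  [ 0   0   0     1 ]
  [ 0   0   0     0 ]
ρ1 ← ρ1 + 2/5·ρ2
  [ 1  -1  -3  0 ]
  [ 0   0   0  1 ]
  [ 0   0   0  0 ]
Pivot columns are the columns containing a leading 1.

0, 3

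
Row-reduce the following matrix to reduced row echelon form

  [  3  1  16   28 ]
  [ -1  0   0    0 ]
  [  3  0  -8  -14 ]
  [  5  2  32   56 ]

[[1, 0, 0, 0], [0, 1, 0, 0], [0, 0, 1, 7/4], [0, 0, 0, 0]]

ρ1 → 1/3·ρ1
  [  1  1/3  16/3  28/3 ]
  [ -1    0     0     0 ]
  [  3    0    -8   -14 ]
  [  5    2    32    56 ]
ρ2 → ρ2 + ρ1
  [ 1  1/3  16/3  28/3 ]
  [ 0  1/3  16/3  28/3 ]
  [ 3    0    -8   -14 ]
  [ 5    2    32    56 ]
ρ3 → ρ3 − 3·ρ1
  [ 1  1/3  16/3  28/3 ]
  [ 0  1/3  16/3  28/3 ]
  [ 0   -1   -24   -42 ]
  [ 5    2    32    56 ]
ρ4 → ρ4 − 5·ρ1
  [ 1  1/3  16/3  28/3 ]
  [ 0  1/3  16/3  28/3 ]
  [ 0   -1   -24   -42 ]
  [ 0  1/3  16/3  28/3 ]
ρ2 → 3·ρ2
  [ 1  1/3  16/3  28/3 ]
  [ 0    1    16    28 ]
  [ 0   -1   -24   -42 ]
  [ 0  1/3  16/3  28/3 ]
ρ3 → ρ3 + ρ2
  [ 1  1/3  16/3  28/3 ]
  [ 0    1    16    28 ]
  [ 0    0    -8   -14 ]
  [ 0  1/3  16/3  28/3 ]
ρ4 → ρ4 − 1/3·ρ2
  [ 1  1/3  16/3  28/3 ]
  [ 0    1    16    28 ]
  [ 0    0    -8   -14 ]
  [ 0    0     0     0 ]
ρ3 → -1/8·ρ3
  [ 1  1/3  16/3  28/3 ]
  [ 0    1    16    28 ]
  [ 0    0     1   7/4 ]
  [ 0    0     0     0 ]
ρ2 → ρ2 − 16·ρ3
  [ 1  1/3  16/3  28/3 ]
  [ 0    1     0     0 ]
  [ 0    0     1   7/4 ]
  [ 0    0     0     0 ]
ρ1 → ρ1 − 16/3·ρ3
  [ 1  1/3  0    0 ]
  [ 0    1  0    0 ]
  [ 0    0  1  7/4 ]
  [ 0    0  0    0 ]
ρ1 → ρ1 − 1/3·ρ2
  [ 1  0  0    0 ]
  [ 0  1  0    0 ]
  [ 0  0  1  7/4 ]
  [ 0  0  0    0 ]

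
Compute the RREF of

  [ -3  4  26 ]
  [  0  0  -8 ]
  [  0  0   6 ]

Multiply r1 by -1/3.
  [ 1  -4/3  -26/3 ]
  [ 0     0     -8 ]
  [ 0     0      6 ]
Multiply r2 by -1/8.
  [ 1  -4/3  -26/3 ]
  [ 0     0      1 ]
  [ 0     0      6 ]
Subtract 6 times r2 from r3.
  [ 1  -4/3  -26/3 ]
  [ 0     0      1 ]
  [ 0     0      0 ]
Add 26/3 times r2 to r1.
  [ 1  -4/3  0 ]
  [ 0     0  1 ]
  [ 0     0  0 ]

[[1, -4/3, 0], [0, 0, 1], [0, 0, 0]]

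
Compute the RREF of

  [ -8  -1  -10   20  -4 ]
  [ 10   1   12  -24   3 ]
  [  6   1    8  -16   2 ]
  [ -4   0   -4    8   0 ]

[[1, 0, 1, -2, 0], [0, 1, 2, -4, 0], [0, 0, 0, 0, 1], [0, 0, 0, 0, 0]]

ρ1 ← -1/8·ρ1
  [  1  1/8  5/4  -5/2  1/2 ]
  [ 10    1   12   -24    3 ]
  [  6    1    8   -16    2 ]
  [ -4    0   -4     8    0 ]
ρ2 ← ρ2 − 10·ρ1
  [  1   1/8   5/4  -5/2  1/2 ]
  [  0  -1/4  -1/2     1   -2 ]
  [  6     1     8   -16    2 ]
  [ -4     0    -4     8    0 ]
ρ3 ← ρ3 − 6·ρ1
  [  1   1/8   5/4  -5/2  1/2 ]
  [  0  -1/4  -1/2     1   -2 ]
  [  0   1/4   1/2    -1   -1 ]
  [ -4     0    -4     8    0 ]
ρ4 ← ρ4 + 4·ρ1
  [ 1   1/8   5/4  -5/2  1/2 ]
  [ 0  -1/4  -1/2     1   -2 ]
  [ 0   1/4   1/2    -1   -1 ]
  [ 0   1/2     1    -2    2 ]
ρ2 ← -4·ρ2
  [ 1  1/8  5/4  -5/2  1/2 ]
  [ 0    1    2    -4    8 ]
  [ 0  1/4  1/2    -1   -1 ]
  [ 0  1/2    1    -2    2 ]
ρ3 ← ρ3 − 1/4·ρ2
  [ 1  1/8  5/4  -5/2  1/2 ]
  [ 0    1    2    -4    8 ]
  [ 0    0    0     0   -3 ]
  [ 0  1/2    1    -2    2 ]
ρ4 ← ρ4 − 1/2·ρ2
  [ 1  1/8  5/4  -5/2  1/2 ]
  [ 0    1    2    -4    8 ]
  [ 0    0    0     0   -3 ]
  [ 0    0    0     0   -2 ]
ρ3 ← -1/3·ρ3
  [ 1  1/8  5/4  -5/2  1/2 ]
  [ 0    1    2    -4    8 ]
  [ 0    0    0     0    1 ]
  [ 0    0    0     0   -2 ]
ρ4 ← ρ4 + 2·ρ3
  [ 1  1/8  5/4  -5/2  1/2 ]
  [ 0    1    2    -4    8 ]
  [ 0    0    0     0    1 ]
  [ 0    0    0     0    0 ]
ρ2 ← ρ2 − 8·ρ3
  [ 1  1/8  5/4  -5/2  1/2 ]
  [ 0    1    2    -4    0 ]
  [ 0    0    0     0    1 ]
  [ 0    0    0     0    0 ]
ρ1 ← ρ1 − 1/2·ρ3
  [ 1  1/8  5/4  -5/2  0 ]
  [ 0    1    2    -4  0 ]
  [ 0    0    0     0  1 ]
  [ 0    0    0     0  0 ]
ρ1 ← ρ1 − 1/8·ρ2
  [ 1  0  1  -2  0 ]
  [ 0  1  2  -4  0 ]
  [ 0  0  0   0  1 ]
  [ 0  0  0   0  0 ]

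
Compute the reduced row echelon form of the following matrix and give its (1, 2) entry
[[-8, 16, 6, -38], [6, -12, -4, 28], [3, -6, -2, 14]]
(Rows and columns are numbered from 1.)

-2

Multiply R1 by -1/8.
  [ 1   -2  -3/4  19/4 ]
  [ 6  -12    -4    28 ]
  [ 3   -6    -2    14 ]
Subtract 6 times R1 from R2.
  [ 1  -2  -3/4  19/4 ]
  [ 0   0   1/2  -1/2 ]
  [ 3  -6    -2    14 ]
Subtract 3 times R1 from R3.
  [ 1  -2  -3/4  19/4 ]
  [ 0   0   1/2  -1/2 ]
  [ 0   0   1/4  -1/4 ]
Multiply R2 by 2.
  [ 1  -2  -3/4  19/4 ]
  [ 0   0     1    -1 ]
  [ 0   0   1/4  -1/4 ]
Subtract 1/4 times R2 from R3.
  [ 1  -2  -3/4  19/4 ]
  [ 0   0     1    -1 ]
  [ 0   0     0     0 ]
Add 3/4 times R2 to R1.
  [ 1  -2  0   4 ]
  [ 0   0  1  -1 ]
  [ 0   0  0   0 ]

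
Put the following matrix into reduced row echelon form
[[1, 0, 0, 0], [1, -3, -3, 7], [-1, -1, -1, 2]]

[[1, 0, 0, 0], [0, 1, 1, 0], [0, 0, 0, 1]]

Subtract ρ1 from ρ2.
  [  1   0   0  0 ]
  [  0  -3  -3  7 ]
  [ -1  -1  -1  2 ]
Add ρ1 to ρ3.
  [ 1   0   0  0 ]
  [ 0  -3  -3  7 ]
  [ 0  -1  -1  2 ]
Multiply ρ2 by -1/3.
  [ 1   0   0     0 ]
  [ 0   1   1  -7/3 ]
  [ 0  -1  -1     2 ]
Add ρ2 to ρ3.
  [ 1  0  0     0 ]
  [ 0  1  1  -7/3 ]
  [ 0  0  0  -1/3 ]
Multiply ρ3 by -3.
  [ 1  0  0     0 ]
  [ 0  1  1  -7/3 ]
  [ 0  0  0     1 ]
Add 7/3 times ρ3 to ρ2.
  [ 1  0  0  0 ]
  [ 0  1  1  0 ]
  [ 0  0  0  1 ]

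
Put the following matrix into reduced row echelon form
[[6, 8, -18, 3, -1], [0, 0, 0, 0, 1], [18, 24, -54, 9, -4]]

[[1, 4/3, -3, 1/2, 0], [0, 0, 0, 0, 1], [0, 0, 0, 0, 0]]

Multiply R1 by 1/6.
  [  1  4/3   -3  1/2  -1/6 ]
  [  0    0    0    0     1 ]
  [ 18   24  -54    9    -4 ]
Subtract 18 times R1 from R3.
  [ 1  4/3  -3  1/2  -1/6 ]
  [ 0    0   0    0     1 ]
  [ 0    0   0    0    -1 ]
Add R2 to R3.
  [ 1  4/3  -3  1/2  -1/6 ]
  [ 0    0   0    0     1 ]
  [ 0    0   0    0     0 ]
Add 1/6 times R2 to R1.
  [ 1  4/3  -3  1/2  0 ]
  [ 0    0   0    0  1 ]
  [ 0    0   0    0  0 ]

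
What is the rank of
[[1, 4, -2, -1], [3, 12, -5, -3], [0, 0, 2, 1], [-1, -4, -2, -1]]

ρ2 -> ρ2 − 3·ρ1
  [  1   4  -2  -1 ]
  [  0   0   1   0 ]
  [  0   0   2   1 ]
  [ -1  -4  -2  -1 ]
ρ4 -> ρ4 + ρ1
  [ 1  4  -2  -1 ]
  [ 0  0   1   0 ]
  [ 0  0   2   1 ]
  [ 0  0  -4  -2 ]
ρ3 -> ρ3 − 2·ρ2
  [ 1  4  -2  -1 ]
  [ 0  0   1   0 ]
  [ 0  0   0   1 ]
  [ 0  0  -4  -2 ]
ρ4 -> ρ4 + 4·ρ2
  [ 1  4  -2  -1 ]
  [ 0  0   1   0 ]
  [ 0  0   0   1 ]
  [ 0  0   0  -2 ]
ρ4 -> ρ4 + 2·ρ3
  [ 1  4  -2  -1 ]
  [ 0  0   1   0 ]
  [ 0  0   0   1 ]
  [ 0  0   0   0 ]
ρ1 -> ρ1 + ρ3
  [ 1  4  -2  0 ]
  [ 0  0   1  0 ]
  [ 0  0   0  1 ]
  [ 0  0   0  0 ]
ρ1 -> ρ1 + 2·ρ2
  [ 1  4  0  0 ]
  [ 0  0  1  0 ]
  [ 0  0  0  1 ]
  [ 0  0  0  0 ]
The reduced form has 3 nonzero rows.

rank = 3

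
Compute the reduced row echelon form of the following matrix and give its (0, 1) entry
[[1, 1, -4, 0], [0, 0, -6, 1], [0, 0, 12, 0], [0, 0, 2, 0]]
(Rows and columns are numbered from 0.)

1

R2 → -1/6·R2
R3 → R3 − 12·R2
R4 → R4 − 2·R2
R3 → 1/2·R3
R4 → R4 − 1/3·R3
R2 → R2 + 1/6·R3
R1 → R1 + 4·R2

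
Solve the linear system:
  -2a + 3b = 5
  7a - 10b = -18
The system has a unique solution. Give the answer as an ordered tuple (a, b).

(-4, -1)

Form the augmented matrix and row-reduce:
  [ -2    3  |    5 ]
  [  7  -10  |  -18 ]
ρ1 ← -1/2·ρ1
  [ 1  -3/2  |  -5/2 ]
  [ 7   -10  |   -18 ]
ρ2 ← ρ2 − 7·ρ1
  [ 1  -3/2  |  -5/2 ]
  [ 0   1/2  |  -1/2 ]
ρ2 ← 2·ρ2
  [ 1  -3/2  |  -5/2 ]
  [ 0     1  |    -1 ]
ρ1 ← ρ1 + 3/2·ρ2
  [ 1  0  |  -4 ]
  [ 0  1  |  -1 ]
Reading off the last column: a = -4, b = -1.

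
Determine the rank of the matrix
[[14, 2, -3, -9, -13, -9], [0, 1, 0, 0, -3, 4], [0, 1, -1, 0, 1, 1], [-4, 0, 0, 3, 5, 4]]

Multiply R1 by 1/14.
  [  1  1/7  -3/14  -9/14  -13/14  -9/14 ]
  [  0    1      0      0      -3      4 ]
  [  0    1     -1      0       1      1 ]
  [ -4    0      0      3       5      4 ]
Add 4 times R1 to R4.
  [ 1  1/7  -3/14  -9/14  -13/14  -9/14 ]
  [ 0    1      0      0      -3      4 ]
  [ 0    1     -1      0       1      1 ]
  [ 0  4/7   -6/7    3/7     9/7   10/7 ]
Subtract R2 from R3.
  [ 1  1/7  -3/14  -9/14  -13/14  -9/14 ]
  [ 0    1      0      0      -3      4 ]
  [ 0    0     -1      0       4     -3 ]
  [ 0  4/7   -6/7    3/7     9/7   10/7 ]
Subtract 4/7 times R2 from R4.
  [ 1  1/7  -3/14  -9/14  -13/14  -9/14 ]
  [ 0    1      0      0      -3      4 ]
  [ 0    0     -1      0       4     -3 ]
  [ 0    0   -6/7    3/7       3   -6/7 ]
Multiply R3 by -1.
  [ 1  1/7  -3/14  -9/14  -13/14  -9/14 ]
  [ 0    1      0      0      -3      4 ]
  [ 0    0      1      0      -4      3 ]
  [ 0    0   -6/7    3/7       3   -6/7 ]
Add 6/7 times R3 to R4.
  [ 1  1/7  -3/14  -9/14  -13/14  -9/14 ]
  [ 0    1      0      0      -3      4 ]
  [ 0    0      1      0      -4      3 ]
  [ 0    0      0    3/7    -3/7   12/7 ]
Multiply R4 by 7/3.
  [ 1  1/7  -3/14  -9/14  -13/14  -9/14 ]
  [ 0    1      0      0      -3      4 ]
  [ 0    0      1      0      -4      3 ]
  [ 0    0      0      1      -1      4 ]
Add 9/14 times R4 to R1.
  [ 1  1/7  -3/14  0  -11/7  27/14 ]
  [ 0    1      0  0     -3      4 ]
  [ 0    0      1  0     -4      3 ]
  [ 0    0      0  1     -1      4 ]
Add 3/14 times R3 to R1.
  [ 1  1/7  0  0  -17/7  18/7 ]
  [ 0    1  0  0     -3     4 ]
  [ 0    0  1  0     -4     3 ]
  [ 0    0  0  1     -1     4 ]
Subtract 1/7 times R2 from R1.
  [ 1  0  0  0  -2  2 ]
  [ 0  1  0  0  -3  4 ]
  [ 0  0  1  0  -4  3 ]
  [ 0  0  0  1  -1  4 ]
The reduced form has 4 nonzero rows.

rank = 4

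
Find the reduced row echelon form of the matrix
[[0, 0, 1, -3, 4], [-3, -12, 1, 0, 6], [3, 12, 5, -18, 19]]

[[1, 4, 0, -1, 0], [0, 0, 1, -3, 0], [0, 0, 0, 0, 1]]

Swap R1 and R2.
  [ -3  -12  1    0   6 ]
  [  0    0  1   -3   4 ]
  [  3   12  5  -18  19 ]
Multiply R1 by -1/3.
  [ 1   4  -1/3    0  -2 ]
  [ 0   0     1   -3   4 ]
  [ 3  12     5  -18  19 ]
Subtract 3 times R1 from R3.
  [ 1  4  -1/3    0  -2 ]
  [ 0  0     1   -3   4 ]
  [ 0  0     6  -18  25 ]
Subtract 6 times R2 from R3.
  [ 1  4  -1/3   0  -2 ]
  [ 0  0     1  -3   4 ]
  [ 0  0     0   0   1 ]
Subtract 4 times R3 from R2.
  [ 1  4  -1/3   0  -2 ]
  [ 0  0     1  -3   0 ]
  [ 0  0     0   0   1 ]
Add 2 times R3 to R1.
  [ 1  4  -1/3   0  0 ]
  [ 0  0     1  -3  0 ]
  [ 0  0     0   0  1 ]
Add 1/3 times R2 to R1.
  [ 1  4  0  -1  0 ]
  [ 0  0  1  -3  0 ]
  [ 0  0  0   0  1 ]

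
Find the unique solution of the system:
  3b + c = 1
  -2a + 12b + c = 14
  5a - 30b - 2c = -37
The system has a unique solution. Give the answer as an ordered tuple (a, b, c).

Form the augmented matrix and row-reduce:
  [  0    3   1  |    1 ]
  [ -2   12   1  |   14 ]
  [  5  -30  -2  |  -37 ]
ρ1 <-> ρ2
  [ -2   12   1  |   14 ]
  [  0    3   1  |    1 ]
  [  5  -30  -2  |  -37 ]
ρ1 := -1/2·ρ1
  [ 1   -6  -1/2  |   -7 ]
  [ 0    3     1  |    1 ]
  [ 5  -30    -2  |  -37 ]
ρ3 := ρ3 − 5·ρ1
  [ 1  -6  -1/2  |  -7 ]
  [ 0   3     1  |   1 ]
  [ 0   0   1/2  |  -2 ]
ρ2 := 1/3·ρ2
  [ 1  -6  -1/2  |   -7 ]
  [ 0   1   1/3  |  1/3 ]
  [ 0   0   1/2  |   -2 ]
ρ3 := 2·ρ3
  [ 1  -6  -1/2  |   -7 ]
  [ 0   1   1/3  |  1/3 ]
  [ 0   0     1  |   -4 ]
ρ2 := ρ2 − 1/3·ρ3
  [ 1  -6  -1/2  |   -7 ]
  [ 0   1     0  |  5/3 ]
  [ 0   0     1  |   -4 ]
ρ1 := ρ1 + 1/2·ρ3
  [ 1  -6  0  |   -9 ]
  [ 0   1  0  |  5/3 ]
  [ 0   0  1  |   -4 ]
ρ1 := ρ1 + 6·ρ2
  [ 1  0  0  |    1 ]
  [ 0  1  0  |  5/3 ]
  [ 0  0  1  |   -4 ]
Reading off the last column: a = 1, b = 5/3, c = -4.

(1, 5/3, -4)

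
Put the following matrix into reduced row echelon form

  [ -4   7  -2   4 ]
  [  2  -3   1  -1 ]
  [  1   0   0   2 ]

ρ1 -> -1/4·ρ1
  [ 1  -7/4  1/2  -1 ]
  [ 2    -3    1  -1 ]
  [ 1     0    0   2 ]
ρ2 -> ρ2 − 2·ρ1
  [ 1  -7/4  1/2  -1 ]
  [ 0   1/2    0   1 ]
  [ 1     0    0   2 ]
ρ3 -> ρ3 − ρ1
  [ 1  -7/4   1/2  -1 ]
  [ 0   1/2     0   1 ]
  [ 0   7/4  -1/2   3 ]
ρ2 -> 2·ρ2
  [ 1  -7/4   1/2  -1 ]
  [ 0     1     0   2 ]
  [ 0   7/4  -1/2   3 ]
ρ3 -> ρ3 − 7/4·ρ2
  [ 1  -7/4   1/2    -1 ]
  [ 0     1     0     2 ]
  [ 0     0  -1/2  -1/2 ]
ρ3 -> -2·ρ3
  [ 1  -7/4  1/2  -1 ]
  [ 0     1    0   2 ]
  [ 0     0    1   1 ]
ρ1 -> ρ1 − 1/2·ρ3
  [ 1  -7/4  0  -3/2 ]
  [ 0     1  0     2 ]
  [ 0     0  1     1 ]
ρ1 -> ρ1 + 7/4·ρ2
  [ 1  0  0  2 ]
  [ 0  1  0  2 ]
  [ 0  0  1  1 ]

[[1, 0, 0, 2], [0, 1, 0, 2], [0, 0, 1, 1]]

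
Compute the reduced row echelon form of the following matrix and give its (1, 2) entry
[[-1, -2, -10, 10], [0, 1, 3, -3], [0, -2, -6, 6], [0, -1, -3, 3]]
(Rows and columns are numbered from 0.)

ρ1 ← -1·ρ1
  [ 1   2  10  -10 ]
  [ 0   1   3   -3 ]
  [ 0  -2  -6    6 ]
  [ 0  -1  -3    3 ]
ρ3 ← ρ3 + 2·ρ2
  [ 1   2  10  -10 ]
  [ 0   1   3   -3 ]
  [ 0   0   0    0 ]
  [ 0  -1  -3    3 ]
ρ4 ← ρ4 + ρ2
  [ 1  2  10  -10 ]
  [ 0  1   3   -3 ]
  [ 0  0   0    0 ]
  [ 0  0   0    0 ]
ρ1 ← ρ1 − 2·ρ2
  [ 1  0  4  -4 ]
  [ 0  1  3  -3 ]
  [ 0  0  0   0 ]
  [ 0  0  0   0 ]

3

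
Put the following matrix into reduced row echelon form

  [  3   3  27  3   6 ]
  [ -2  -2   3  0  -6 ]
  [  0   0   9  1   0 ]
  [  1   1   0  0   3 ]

[[1, 1, 0, 0, 0], [0, 0, 1, 0, 0], [0, 0, 0, 1, 0], [0, 0, 0, 0, 1]]

R1 := 1/3·R1
  [  1   1  9  1   2 ]
  [ -2  -2  3  0  -6 ]
  [  0   0  9  1   0 ]
  [  1   1  0  0   3 ]
R2 := R2 + 2·R1
  [ 1  1   9  1   2 ]
  [ 0  0  21  2  -2 ]
  [ 0  0   9  1   0 ]
  [ 1  1   0  0   3 ]
R4 := R4 − R1
  [ 1  1   9   1   2 ]
  [ 0  0  21   2  -2 ]
  [ 0  0   9   1   0 ]
  [ 0  0  -9  -1   1 ]
R2 := 1/21·R2
  [ 1  1   9     1      2 ]
  [ 0  0   1  2/21  -2/21 ]
  [ 0  0   9     1      0 ]
  [ 0  0  -9    -1      1 ]
R3 := R3 − 9·R2
  [ 1  1   9     1      2 ]
  [ 0  0   1  2/21  -2/21 ]
  [ 0  0   0   1/7    6/7 ]
  [ 0  0  -9    -1      1 ]
R4 := R4 + 9·R2
  [ 1  1  9     1      2 ]
  [ 0  0  1  2/21  -2/21 ]
  [ 0  0  0   1/7    6/7 ]
  [ 0  0  0  -1/7    1/7 ]
R3 := 7·R3
  [ 1  1  9     1      2 ]
  [ 0  0  1  2/21  -2/21 ]
  [ 0  0  0     1      6 ]
  [ 0  0  0  -1/7    1/7 ]
R4 := R4 + 1/7·R3
  [ 1  1  9     1      2 ]
  [ 0  0  1  2/21  -2/21 ]
  [ 0  0  0     1      6 ]
  [ 0  0  0     0      1 ]
R3 := R3 − 6·R4
  [ 1  1  9     1      2 ]
  [ 0  0  1  2/21  -2/21 ]
  [ 0  0  0     1      0 ]
  [ 0  0  0     0      1 ]
R2 := R2 + 2/21·R4
  [ 1  1  9     1  2 ]
  [ 0  0  1  2/21  0 ]
  [ 0  0  0     1  0 ]
  [ 0  0  0     0  1 ]
R1 := R1 − 2·R4
  [ 1  1  9     1  0 ]
  [ 0  0  1  2/21  0 ]
  [ 0  0  0     1  0 ]
  [ 0  0  0     0  1 ]
R2 := R2 − 2/21·R3
  [ 1  1  9  1  0 ]
  [ 0  0  1  0  0 ]
  [ 0  0  0  1  0 ]
  [ 0  0  0  0  1 ]
R1 := R1 − R3
  [ 1  1  9  0  0 ]
  [ 0  0  1  0  0 ]
  [ 0  0  0  1  0 ]
  [ 0  0  0  0  1 ]
R1 := R1 − 9·R2
  [ 1  1  0  0  0 ]
  [ 0  0  1  0  0 ]
  [ 0  0  0  1  0 ]
  [ 0  0  0  0  1 ]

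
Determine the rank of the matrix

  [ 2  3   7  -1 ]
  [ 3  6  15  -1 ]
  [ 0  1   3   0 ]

R1 := 1/2·R1
R2 := R2 − 3·R1
R2 := 2/3·R2
R3 := R3 − R2
R3 := -3·R3
R2 := R2 − 1/3·R3
R1 := R1 + 1/2·R3
R1 := R1 − 3/2·R2
The reduced form has 3 nonzero rows.

rank = 3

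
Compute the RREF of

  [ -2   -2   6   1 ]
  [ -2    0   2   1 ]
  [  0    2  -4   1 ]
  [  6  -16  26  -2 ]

R1 → -1/2·R1
  [  1    1  -3  -1/2 ]
  [ -2    0   2     1 ]
  [  0    2  -4     1 ]
  [  6  -16  26    -2 ]
R2 → R2 + 2·R1
  [ 1    1  -3  -1/2 ]
  [ 0    2  -4     0 ]
  [ 0    2  -4     1 ]
  [ 6  -16  26    -2 ]
R4 → R4 − 6·R1
  [ 1    1  -3  -1/2 ]
  [ 0    2  -4     0 ]
  [ 0    2  -4     1 ]
  [ 0  -22  44     1 ]
R2 → 1/2·R2
  [ 1    1  -3  -1/2 ]
  [ 0    1  -2     0 ]
  [ 0    2  -4     1 ]
  [ 0  -22  44     1 ]
R3 → R3 − 2·R2
  [ 1    1  -3  -1/2 ]
  [ 0    1  -2     0 ]
  [ 0    0   0     1 ]
  [ 0  -22  44     1 ]
R4 → R4 + 22·R2
  [ 1  1  -3  -1/2 ]
  [ 0  1  -2     0 ]
  [ 0  0   0     1 ]
  [ 0  0   0     1 ]
R4 → R4 − R3
  [ 1  1  -3  -1/2 ]
  [ 0  1  -2     0 ]
  [ 0  0   0     1 ]
  [ 0  0   0     0 ]
R1 → R1 + 1/2·R3
  [ 1  1  -3  0 ]
  [ 0  1  -2  0 ]
  [ 0  0   0  1 ]
  [ 0  0   0  0 ]
R1 → R1 − R2
  [ 1  0  -1  0 ]
  [ 0  1  -2  0 ]
  [ 0  0   0  1 ]
  [ 0  0   0  0 ]

[[1, 0, -1, 0], [0, 1, -2, 0], [0, 0, 0, 1], [0, 0, 0, 0]]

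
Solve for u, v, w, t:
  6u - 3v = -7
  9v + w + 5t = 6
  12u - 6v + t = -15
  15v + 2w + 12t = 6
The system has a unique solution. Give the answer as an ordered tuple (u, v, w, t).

(-1/2, 4/3, -1, -1)

Form the augmented matrix and row-reduce:
  [  6  -3  0   0  |   -7 ]
  [  0   9  1   5  |    6 ]
  [ 12  -6  0   1  |  -15 ]
  [  0  15  2  12  |    6 ]
R1 ← 1/6·R1
  [  1  -1/2  0   0  |  -7/6 ]
  [  0     9  1   5  |     6 ]
  [ 12    -6  0   1  |   -15 ]
  [  0    15  2  12  |     6 ]
R3 ← R3 − 12·R1
  [ 1  -1/2  0   0  |  -7/6 ]
  [ 0     9  1   5  |     6 ]
  [ 0     0  0   1  |    -1 ]
  [ 0    15  2  12  |     6 ]
R2 ← 1/9·R2
  [ 1  -1/2    0    0  |  -7/6 ]
  [ 0     1  1/9  5/9  |   2/3 ]
  [ 0     0    0    1  |    -1 ]
  [ 0    15    2   12  |     6 ]
R4 ← R4 − 15·R2
  [ 1  -1/2    0     0  |  -7/6 ]
  [ 0     1  1/9   5/9  |   2/3 ]
  [ 0     0    0     1  |    -1 ]
  [ 0     0  1/3  11/3  |    -4 ]
R3 <-> R4
  [ 1  -1/2    0     0  |  -7/6 ]
  [ 0     1  1/9   5/9  |   2/3 ]
  [ 0     0  1/3  11/3  |    -4 ]
  [ 0     0    0     1  |    -1 ]
R3 ← 3·R3
  [ 1  -1/2    0    0  |  -7/6 ]
  [ 0     1  1/9  5/9  |   2/3 ]
  [ 0     0    1   11  |   -12 ]
  [ 0     0    0    1  |    -1 ]
R3 ← R3 − 11·R4
  [ 1  -1/2    0    0  |  -7/6 ]
  [ 0     1  1/9  5/9  |   2/3 ]
  [ 0     0    1    0  |    -1 ]
  [ 0     0    0    1  |    -1 ]
R2 ← R2 − 5/9·R4
  [ 1  -1/2    0  0  |  -7/6 ]
  [ 0     1  1/9  0  |  11/9 ]
  [ 0     0    1  0  |    -1 ]
  [ 0     0    0  1  |    -1 ]
R2 ← R2 − 1/9·R3
  [ 1  -1/2  0  0  |  -7/6 ]
  [ 0     1  0  0  |   4/3 ]
  [ 0     0  1  0  |    -1 ]
  [ 0     0  0  1  |    -1 ]
R1 ← R1 + 1/2·R2
  [ 1  0  0  0  |  -1/2 ]
  [ 0  1  0  0  |   4/3 ]
  [ 0  0  1  0  |    -1 ]
  [ 0  0  0  1  |    -1 ]
Reading off the last column: u = -1/2, v = 4/3, w = -1, t = -1.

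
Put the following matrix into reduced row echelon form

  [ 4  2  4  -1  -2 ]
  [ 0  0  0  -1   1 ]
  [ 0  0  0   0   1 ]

[[1, 1/2, 1, 0, 0], [0, 0, 0, 1, 0], [0, 0, 0, 0, 1]]

R1 -> 1/4·R1
  [ 1  1/2  1  -1/4  -1/2 ]
  [ 0    0  0    -1     1 ]
  [ 0    0  0     0     1 ]
R2 -> -1·R2
  [ 1  1/2  1  -1/4  -1/2 ]
  [ 0    0  0     1    -1 ]
  [ 0    0  0     0     1 ]
R2 -> R2 + R3
  [ 1  1/2  1  -1/4  -1/2 ]
  [ 0    0  0     1     0 ]
  [ 0    0  0     0     1 ]
R1 -> R1 + 1/2·R3
  [ 1  1/2  1  -1/4  0 ]
  [ 0    0  0     1  0 ]
  [ 0    0  0     0  1 ]
R1 -> R1 + 1/4·R2
  [ 1  1/2  1  0  0 ]
  [ 0    0  0  1  0 ]
  [ 0    0  0  0  1 ]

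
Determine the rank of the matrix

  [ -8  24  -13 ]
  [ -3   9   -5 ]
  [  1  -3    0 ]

R1 → -1/8·R1
R2 → R2 + 3·R1
R3 → R3 − R1
R2 → -8·R2
R3 → R3 + 13/8·R2
R1 → R1 − 13/8·R2
The reduced form has 2 nonzero rows.

rank = 2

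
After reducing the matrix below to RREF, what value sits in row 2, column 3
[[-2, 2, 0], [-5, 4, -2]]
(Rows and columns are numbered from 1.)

2

Multiply R1 by -1/2.
  [  1  -1   0 ]
  [ -5   4  -2 ]
Add 5 times R1 to R2.
  [ 1  -1   0 ]
  [ 0  -1  -2 ]
Multiply R2 by -1.
  [ 1  -1  0 ]
  [ 0   1  2 ]
Add R2 to R1.
  [ 1  0  2 ]
  [ 0  1  2 ]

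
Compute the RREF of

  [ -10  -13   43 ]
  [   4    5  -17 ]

[[1, 0, -3], [0, 1, -1]]

Multiply ρ1 by -1/10.
  [ 1  13/10  -43/10 ]
  [ 4      5     -17 ]
Subtract 4 times ρ1 from ρ2.
  [ 1  13/10  -43/10 ]
  [ 0   -1/5     1/5 ]
Multiply ρ2 by -5.
  [ 1  13/10  -43/10 ]
  [ 0      1      -1 ]
Subtract 13/10 times ρ2 from ρ1.
  [ 1  0  -3 ]
  [ 0  1  -1 ]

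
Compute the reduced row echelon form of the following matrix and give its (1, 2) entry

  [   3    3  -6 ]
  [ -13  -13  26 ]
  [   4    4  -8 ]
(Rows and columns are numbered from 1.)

Multiply r1 by 1/3.
Add 13 times r1 to r2.
Subtract 4 times r1 from r3.

1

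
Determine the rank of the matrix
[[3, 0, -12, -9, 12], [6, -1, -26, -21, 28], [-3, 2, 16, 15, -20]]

rank = 2

R1 -> 1/3·R1
  [  1   0   -4   -3    4 ]
  [  6  -1  -26  -21   28 ]
  [ -3   2   16   15  -20 ]
R2 -> R2 − 6·R1
  [  1   0  -4  -3    4 ]
  [  0  -1  -2  -3    4 ]
  [ -3   2  16  15  -20 ]
R3 -> R3 + 3·R1
  [ 1   0  -4  -3   4 ]
  [ 0  -1  -2  -3   4 ]
  [ 0   2   4   6  -8 ]
R2 -> -1·R2
  [ 1  0  -4  -3   4 ]
  [ 0  1   2   3  -4 ]
  [ 0  2   4   6  -8 ]
R3 -> R3 − 2·R2
  [ 1  0  -4  -3   4 ]
  [ 0  1   2   3  -4 ]
  [ 0  0   0   0   0 ]
The reduced form has 2 nonzero rows.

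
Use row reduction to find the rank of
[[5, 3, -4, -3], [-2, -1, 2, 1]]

rank = 2

Multiply R1 by 1/5.
  [  1  3/5  -4/5  -3/5 ]
  [ -2   -1     2     1 ]
Add 2 times R1 to R2.
  [ 1  3/5  -4/5  -3/5 ]
  [ 0  1/5   2/5  -1/5 ]
Multiply R2 by 5.
  [ 1  3/5  -4/5  -3/5 ]
  [ 0    1     2    -1 ]
Subtract 3/5 times R2 from R1.
  [ 1  0  -2   0 ]
  [ 0  1   2  -1 ]
The reduced form has 2 nonzero rows.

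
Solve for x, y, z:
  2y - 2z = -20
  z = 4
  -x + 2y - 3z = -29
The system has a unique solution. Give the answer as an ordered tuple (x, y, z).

(5, -6, 4)

Form the augmented matrix and row-reduce:
  [  0  2  -2  |  -20 ]
  [  0  0   1  |    4 ]
  [ -1  2  -3  |  -29 ]
ρ1 <-> ρ3
  [ -1  2  -3  |  -29 ]
  [  0  0   1  |    4 ]
  [  0  2  -2  |  -20 ]
ρ1 -> -1·ρ1
  [ 1  -2   3  |   29 ]
  [ 0   0   1  |    4 ]
  [ 0   2  -2  |  -20 ]
ρ2 <-> ρ3
  [ 1  -2   3  |   29 ]
  [ 0   2  -2  |  -20 ]
  [ 0   0   1  |    4 ]
ρ2 -> 1/2·ρ2
  [ 1  -2   3  |   29 ]
  [ 0   1  -1  |  -10 ]
  [ 0   0   1  |    4 ]
ρ2 -> ρ2 + ρ3
  [ 1  -2  3  |  29 ]
  [ 0   1  0  |  -6 ]
  [ 0   0  1  |   4 ]
ρ1 -> ρ1 − 3·ρ3
  [ 1  -2  0  |  17 ]
  [ 0   1  0  |  -6 ]
  [ 0   0  1  |   4 ]
ρ1 -> ρ1 + 2·ρ2
  [ 1  0  0  |   5 ]
  [ 0  1  0  |  -6 ]
  [ 0  0  1  |   4 ]
Reading off the last column: x = 5, y = -6, z = 4.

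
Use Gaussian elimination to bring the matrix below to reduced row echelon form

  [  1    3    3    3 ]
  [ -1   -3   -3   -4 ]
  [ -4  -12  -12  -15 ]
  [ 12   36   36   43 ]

[[1, 3, 3, 0], [0, 0, 0, 1], [0, 0, 0, 0], [0, 0, 0, 0]]

R2 ← R2 + R1
  [  1    3    3    3 ]
  [  0    0    0   -1 ]
  [ -4  -12  -12  -15 ]
  [ 12   36   36   43 ]
R3 ← R3 + 4·R1
  [  1   3   3   3 ]
  [  0   0   0  -1 ]
  [  0   0   0  -3 ]
  [ 12  36  36  43 ]
R4 ← R4 − 12·R1
  [ 1  3  3   3 ]
  [ 0  0  0  -1 ]
  [ 0  0  0  -3 ]
  [ 0  0  0   7 ]
R2 ← -1·R2
  [ 1  3  3   3 ]
  [ 0  0  0   1 ]
  [ 0  0  0  -3 ]
  [ 0  0  0   7 ]
R3 ← R3 + 3·R2
  [ 1  3  3  3 ]
  [ 0  0  0  1 ]
  [ 0  0  0  0 ]
  [ 0  0  0  7 ]
R4 ← R4 − 7·R2
  [ 1  3  3  3 ]
  [ 0  0  0  1 ]
  [ 0  0  0  0 ]
  [ 0  0  0  0 ]
R1 ← R1 − 3·R2
  [ 1  3  3  0 ]
  [ 0  0  0  1 ]
  [ 0  0  0  0 ]
  [ 0  0  0  0 ]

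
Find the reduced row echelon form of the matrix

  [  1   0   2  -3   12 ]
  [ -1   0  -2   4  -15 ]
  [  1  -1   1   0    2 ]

[[1, 0, 2, 0, 3], [0, 1, 1, 0, 1], [0, 0, 0, 1, -3]]

R2 -> R2 + R1
  [ 1   0  2  -3  12 ]
  [ 0   0  0   1  -3 ]
  [ 1  -1  1   0   2 ]
R3 -> R3 − R1
  [ 1   0   2  -3   12 ]
  [ 0   0   0   1   -3 ]
  [ 0  -1  -1   3  -10 ]
R2 <-> R3
  [ 1   0   2  -3   12 ]
  [ 0  -1  -1   3  -10 ]
  [ 0   0   0   1   -3 ]
R2 -> -1·R2
  [ 1  0  2  -3  12 ]
  [ 0  1  1  -3  10 ]
  [ 0  0  0   1  -3 ]
R2 -> R2 + 3·R3
  [ 1  0  2  -3  12 ]
  [ 0  1  1   0   1 ]
  [ 0  0  0   1  -3 ]
R1 -> R1 + 3·R3
  [ 1  0  2  0   3 ]
  [ 0  1  1  0   1 ]
  [ 0  0  0  1  -3 ]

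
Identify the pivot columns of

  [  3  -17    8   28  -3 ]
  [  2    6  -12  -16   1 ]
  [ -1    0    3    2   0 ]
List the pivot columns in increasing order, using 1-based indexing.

ρ1 := 1/3·ρ1
  [  1  -17/3  8/3  28/3  -1 ]
  [  2      6  -12   -16   1 ]
  [ -1      0    3     2   0 ]
ρ2 := ρ2 − 2·ρ1
  [  1  -17/3    8/3    28/3  -1 ]
  [  0   52/3  -52/3  -104/3   3 ]
  [ -1      0      3       2   0 ]
ρ3 := ρ3 + ρ1
  [ 1  -17/3    8/3    28/3  -1 ]
  [ 0   52/3  -52/3  -104/3   3 ]
  [ 0  -17/3   17/3    34/3  -1 ]
ρ2 := 3/52·ρ2
  [ 1  -17/3   8/3  28/3    -1 ]
  [ 0      1    -1    -2  9/52 ]
  [ 0  -17/3  17/3  34/3    -1 ]
ρ3 := ρ3 + 17/3·ρ2
  [ 1  -17/3  8/3  28/3     -1 ]
  [ 0      1   -1    -2   9/52 ]
  [ 0      0    0     0  -1/52 ]
ρ3 := -52·ρ3
  [ 1  -17/3  8/3  28/3    -1 ]
  [ 0      1   -1    -2  9/52 ]
  [ 0      0    0     0     1 ]
ρ2 := ρ2 − 9/52·ρ3
  [ 1  -17/3  8/3  28/3  -1 ]
  [ 0      1   -1    -2   0 ]
  [ 0      0    0     0   1 ]
ρ1 := ρ1 + ρ3
  [ 1  -17/3  8/3  28/3  0 ]
  [ 0      1   -1    -2  0 ]
  [ 0      0    0     0  1 ]
ρ1 := ρ1 + 17/3·ρ2
  [ 1  0  -3  -2  0 ]
  [ 0  1  -1  -2  0 ]
  [ 0  0   0   0  1 ]
Pivot columns are the columns containing a leading 1.

1, 2, 5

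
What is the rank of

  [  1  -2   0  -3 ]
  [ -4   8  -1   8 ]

rank = 2

r2 := r2 + 4·r1
  [ 1  -2   0  -3 ]
  [ 0   0  -1  -4 ]
r2 := -1·r2
  [ 1  -2  0  -3 ]
  [ 0   0  1   4 ]
The reduced form has 2 nonzero rows.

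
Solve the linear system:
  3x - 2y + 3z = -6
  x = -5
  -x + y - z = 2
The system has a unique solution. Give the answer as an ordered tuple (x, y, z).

(-5, 0, 3)

Form the augmented matrix and row-reduce:
  [  3  -2   3  |  -6 ]
  [  1   0   0  |  -5 ]
  [ -1   1  -1  |   2 ]
Multiply r1 by 1/3.
  [  1  -2/3   1  |  -2 ]
  [  1     0   0  |  -5 ]
  [ -1     1  -1  |   2 ]
Subtract r1 from r2.
  [  1  -2/3   1  |  -2 ]
  [  0   2/3  -1  |  -3 ]
  [ -1     1  -1  |   2 ]
Add r1 to r3.
  [ 1  -2/3   1  |  -2 ]
  [ 0   2/3  -1  |  -3 ]
  [ 0   1/3   0  |   0 ]
Multiply r2 by 3/2.
  [ 1  -2/3     1  |    -2 ]
  [ 0     1  -3/2  |  -9/2 ]
  [ 0   1/3     0  |     0 ]
Subtract 1/3 times r2 from r3.
  [ 1  -2/3     1  |    -2 ]
  [ 0     1  -3/2  |  -9/2 ]
  [ 0     0   1/2  |   3/2 ]
Multiply r3 by 2.
  [ 1  -2/3     1  |    -2 ]
  [ 0     1  -3/2  |  -9/2 ]
  [ 0     0     1  |     3 ]
Add 3/2 times r3 to r2.
  [ 1  -2/3  1  |  -2 ]
  [ 0     1  0  |   0 ]
  [ 0     0  1  |   3 ]
Subtract r3 from r1.
  [ 1  -2/3  0  |  -5 ]
  [ 0     1  0  |   0 ]
  [ 0     0  1  |   3 ]
Add 2/3 times r2 to r1.
  [ 1  0  0  |  -5 ]
  [ 0  1  0  |   0 ]
  [ 0  0  1  |   3 ]
Reading off the last column: x = -5, y = 0, z = 3.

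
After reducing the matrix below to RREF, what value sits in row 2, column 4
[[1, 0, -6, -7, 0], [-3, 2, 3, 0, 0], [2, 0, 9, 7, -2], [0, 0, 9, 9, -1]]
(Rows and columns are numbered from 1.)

-3

Add 3 times r1 to r2.
  [ 1  0   -6   -7   0 ]
  [ 0  2  -15  -21   0 ]
  [ 2  0    9    7  -2 ]
  [ 0  0    9    9  -1 ]
Subtract 2 times r1 from r3.
  [ 1  0   -6   -7   0 ]
  [ 0  2  -15  -21   0 ]
  [ 0  0   21   21  -2 ]
  [ 0  0    9    9  -1 ]
Multiply r2 by 1/2.
  [ 1  0     -6     -7   0 ]
  [ 0  1  -15/2  -21/2   0 ]
  [ 0  0     21     21  -2 ]
  [ 0  0      9      9  -1 ]
Multiply r3 by 1/21.
  [ 1  0     -6     -7      0 ]
  [ 0  1  -15/2  -21/2      0 ]
  [ 0  0      1      1  -2/21 ]
  [ 0  0      9      9     -1 ]
Subtract 9 times r3 from r4.
  [ 1  0     -6     -7      0 ]
  [ 0  1  -15/2  -21/2      0 ]
  [ 0  0      1      1  -2/21 ]
  [ 0  0      0      0   -1/7 ]
Multiply r4 by -7.
  [ 1  0     -6     -7      0 ]
  [ 0  1  -15/2  -21/2      0 ]
  [ 0  0      1      1  -2/21 ]
  [ 0  0      0      0      1 ]
Add 2/21 times r4 to r3.
  [ 1  0     -6     -7  0 ]
  [ 0  1  -15/2  -21/2  0 ]
  [ 0  0      1      1  0 ]
  [ 0  0      0      0  1 ]
Add 15/2 times r3 to r2.
  [ 1  0  -6  -7  0 ]
  [ 0  1   0  -3  0 ]
  [ 0  0   1   1  0 ]
  [ 0  0   0   0  1 ]
Add 6 times r3 to r1.
  [ 1  0  0  -1  0 ]
  [ 0  1  0  -3  0 ]
  [ 0  0  1   1  0 ]
  [ 0  0  0   0  1 ]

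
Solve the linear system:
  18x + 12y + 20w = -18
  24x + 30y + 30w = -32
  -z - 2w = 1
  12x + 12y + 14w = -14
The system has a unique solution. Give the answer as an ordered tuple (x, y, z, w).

(1/3, -1/3, 1, -1)

Form the augmented matrix and row-reduce:
  [ 18  12   0  20  |  -18 ]
  [ 24  30   0  30  |  -32 ]
  [  0   0  -1  -2  |    1 ]
  [ 12  12   0  14  |  -14 ]
r1 := 1/18·r1
  [  1  2/3   0  10/9  |   -1 ]
  [ 24   30   0    30  |  -32 ]
  [  0    0  -1    -2  |    1 ]
  [ 12   12   0    14  |  -14 ]
r2 := r2 − 24·r1
  [  1  2/3   0  10/9  |   -1 ]
  [  0   14   0  10/3  |   -8 ]
  [  0    0  -1    -2  |    1 ]
  [ 12   12   0    14  |  -14 ]
r4 := r4 − 12·r1
  [ 1  2/3   0  10/9  |  -1 ]
  [ 0   14   0  10/3  |  -8 ]
  [ 0    0  -1    -2  |   1 ]
  [ 0    4   0   2/3  |  -2 ]
r2 := 1/14·r2
  [ 1  2/3   0  10/9  |    -1 ]
  [ 0    1   0  5/21  |  -4/7 ]
  [ 0    0  -1    -2  |     1 ]
  [ 0    4   0   2/3  |    -2 ]
r4 := r4 − 4·r2
  [ 1  2/3   0  10/9  |    -1 ]
  [ 0    1   0  5/21  |  -4/7 ]
  [ 0    0  -1    -2  |     1 ]
  [ 0    0   0  -2/7  |   2/7 ]
r3 := -1·r3
  [ 1  2/3  0  10/9  |    -1 ]
  [ 0    1  0  5/21  |  -4/7 ]
  [ 0    0  1     2  |    -1 ]
  [ 0    0  0  -2/7  |   2/7 ]
r4 := -7/2·r4
  [ 1  2/3  0  10/9  |    -1 ]
  [ 0    1  0  5/21  |  -4/7 ]
  [ 0    0  1     2  |    -1 ]
  [ 0    0  0     1  |    -1 ]
r3 := r3 − 2·r4
  [ 1  2/3  0  10/9  |    -1 ]
  [ 0    1  0  5/21  |  -4/7 ]
  [ 0    0  1     0  |     1 ]
  [ 0    0  0     1  |    -1 ]
r2 := r2 − 5/21·r4
  [ 1  2/3  0  10/9  |    -1 ]
  [ 0    1  0     0  |  -1/3 ]
  [ 0    0  1     0  |     1 ]
  [ 0    0  0     1  |    -1 ]
r1 := r1 − 10/9·r4
  [ 1  2/3  0  0  |   1/9 ]
  [ 0    1  0  0  |  -1/3 ]
  [ 0    0  1  0  |     1 ]
  [ 0    0  0  1  |    -1 ]
r1 := r1 − 2/3·r2
  [ 1  0  0  0  |   1/3 ]
  [ 0  1  0  0  |  -1/3 ]
  [ 0  0  1  0  |     1 ]
  [ 0  0  0  1  |    -1 ]
Reading off the last column: x = 1/3, y = -1/3, z = 1, w = -1.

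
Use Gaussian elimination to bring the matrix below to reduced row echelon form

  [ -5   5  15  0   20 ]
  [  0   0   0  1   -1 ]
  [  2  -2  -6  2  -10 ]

[[1, -1, -3, 0, -4], [0, 0, 0, 1, -1], [0, 0, 0, 0, 0]]

R1 → -1/5·R1
R3 → R3 − 2·R1
R3 → R3 − 2·R2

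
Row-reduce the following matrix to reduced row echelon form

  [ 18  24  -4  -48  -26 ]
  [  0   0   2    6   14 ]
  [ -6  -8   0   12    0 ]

[[1, 4/3, 0, -2, 0], [0, 0, 1, 3, 0], [0, 0, 0, 0, 1]]

R1 → 1/18·R1
  [  1  4/3  -2/9  -8/3  -13/9 ]
  [  0    0     2     6     14 ]
  [ -6   -8     0    12      0 ]
R3 → R3 + 6·R1
  [ 1  4/3  -2/9  -8/3  -13/9 ]
  [ 0    0     2     6     14 ]
  [ 0    0  -4/3    -4  -26/3 ]
R2 → 1/2·R2
  [ 1  4/3  -2/9  -8/3  -13/9 ]
  [ 0    0     1     3      7 ]
  [ 0    0  -4/3    -4  -26/3 ]
R3 → R3 + 4/3·R2
  [ 1  4/3  -2/9  -8/3  -13/9 ]
  [ 0    0     1     3      7 ]
  [ 0    0     0     0    2/3 ]
R3 → 3/2·R3
  [ 1  4/3  -2/9  -8/3  -13/9 ]
  [ 0    0     1     3      7 ]
  [ 0    0     0     0      1 ]
R2 → R2 − 7·R3
  [ 1  4/3  -2/9  -8/3  -13/9 ]
  [ 0    0     1     3      0 ]
  [ 0    0     0     0      1 ]
R1 → R1 + 13/9·R3
  [ 1  4/3  -2/9  -8/3  0 ]
  [ 0    0     1     3  0 ]
  [ 0    0     0     0  1 ]
R1 → R1 + 2/9·R2
  [ 1  4/3  0  -2  0 ]
  [ 0    0  1   3  0 ]
  [ 0    0  0   0  1 ]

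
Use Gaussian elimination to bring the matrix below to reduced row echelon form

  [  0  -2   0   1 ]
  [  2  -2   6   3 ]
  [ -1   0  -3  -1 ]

[[1, 0, 3, 1], [0, 1, 0, -1/2], [0, 0, 0, 0]]

R1 ↔ R2
  [  2  -2   6   3 ]
  [  0  -2   0   1 ]
  [ -1   0  -3  -1 ]
R1 → 1/2·R1
  [  1  -1   3  3/2 ]
  [  0  -2   0    1 ]
  [ -1   0  -3   -1 ]
R3 → R3 + R1
  [ 1  -1  3  3/2 ]
  [ 0  -2  0    1 ]
  [ 0  -1  0  1/2 ]
R2 → -1/2·R2
  [ 1  -1  3   3/2 ]
  [ 0   1  0  -1/2 ]
  [ 0  -1  0   1/2 ]
R3 → R3 + R2
  [ 1  -1  3   3/2 ]
  [ 0   1  0  -1/2 ]
  [ 0   0  0     0 ]
R1 → R1 + R2
  [ 1  0  3     1 ]
  [ 0  1  0  -1/2 ]
  [ 0  0  0     0 ]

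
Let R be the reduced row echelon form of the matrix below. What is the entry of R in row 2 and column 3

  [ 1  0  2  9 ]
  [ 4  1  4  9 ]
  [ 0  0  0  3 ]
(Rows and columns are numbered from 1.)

Subtract 4 times R1 from R2.
  [ 1  0   2    9 ]
  [ 0  1  -4  -27 ]
  [ 0  0   0    3 ]
Multiply R3 by 1/3.
  [ 1  0   2    9 ]
  [ 0  1  -4  -27 ]
  [ 0  0   0    1 ]
Add 27 times R3 to R2.
  [ 1  0   2  9 ]
  [ 0  1  -4  0 ]
  [ 0  0   0  1 ]
Subtract 9 times R3 from R1.
  [ 1  0   2  0 ]
  [ 0  1  -4  0 ]
  [ 0  0   0  1 ]

-4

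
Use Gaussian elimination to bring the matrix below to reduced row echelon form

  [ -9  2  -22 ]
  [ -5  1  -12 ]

[[1, 0, 2], [0, 1, -2]]

Multiply R1 by -1/9.
  [  1  -2/9  22/9 ]
  [ -5     1   -12 ]
Add 5 times R1 to R2.
  [ 1  -2/9  22/9 ]
  [ 0  -1/9   2/9 ]
Multiply R2 by -9.
  [ 1  -2/9  22/9 ]
  [ 0     1    -2 ]
Add 2/9 times R2 to R1.
  [ 1  0   2 ]
  [ 0  1  -2 ]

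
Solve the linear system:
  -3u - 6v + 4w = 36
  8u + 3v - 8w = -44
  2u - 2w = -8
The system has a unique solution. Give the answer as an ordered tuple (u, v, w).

(-4, -4, 0)

Form the augmented matrix and row-reduce:
  [ -3  -6   4  |   36 ]
  [  8   3  -8  |  -44 ]
  [  2   0  -2  |   -8 ]
R1 → -1/3·R1
R2 → R2 − 8·R1
R3 → R3 − 2·R1
R2 → -1/13·R2
R3 → R3 + 4·R2
R3 → -13/2·R3
R2 → R2 + 8/39·R3
R1 → R1 + 4/3·R3
R1 → R1 − 2·R2
Reading off the last column: u = -4, v = -4, w = 0.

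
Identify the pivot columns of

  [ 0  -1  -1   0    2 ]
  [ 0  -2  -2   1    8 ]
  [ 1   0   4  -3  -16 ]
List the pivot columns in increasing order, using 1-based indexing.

1, 2, 4

Swap ρ1 and ρ3.
  [ 1   0   4  -3  -16 ]
  [ 0  -2  -2   1    8 ]
  [ 0  -1  -1   0    2 ]
Multiply ρ2 by -1/2.
  [ 1   0   4    -3  -16 ]
  [ 0   1   1  -1/2   -4 ]
  [ 0  -1  -1     0    2 ]
Add ρ2 to ρ3.
  [ 1  0  4    -3  -16 ]
  [ 0  1  1  -1/2   -4 ]
  [ 0  0  0  -1/2   -2 ]
Multiply ρ3 by -2.
  [ 1  0  4    -3  -16 ]
  [ 0  1  1  -1/2   -4 ]
  [ 0  0  0     1    4 ]
Add 1/2 times ρ3 to ρ2.
  [ 1  0  4  -3  -16 ]
  [ 0  1  1   0   -2 ]
  [ 0  0  0   1    4 ]
Add 3 times ρ3 to ρ1.
  [ 1  0  4  0  -4 ]
  [ 0  1  1  0  -2 ]
  [ 0  0  0  1   4 ]
Pivot columns are the columns containing a leading 1.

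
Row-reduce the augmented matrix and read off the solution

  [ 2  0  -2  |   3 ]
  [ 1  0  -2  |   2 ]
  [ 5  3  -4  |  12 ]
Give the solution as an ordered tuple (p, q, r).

R1 -> 1/2·R1
R2 -> R2 − R1
R3 -> R3 − 5·R1
R2 <-> R3
R2 -> 1/3·R2
R3 -> -1·R3
R2 -> R2 − 1/3·R3
R1 -> R1 + R3
Reading off the last column: p = 1, q = 5/3, r = -1/2.

(1, 5/3, -1/2)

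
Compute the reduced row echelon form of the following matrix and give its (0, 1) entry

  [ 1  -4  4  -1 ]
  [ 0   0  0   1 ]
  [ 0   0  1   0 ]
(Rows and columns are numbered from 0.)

-4

R2 ↔ R3
R1 := R1 + R3
R1 := R1 − 4·R2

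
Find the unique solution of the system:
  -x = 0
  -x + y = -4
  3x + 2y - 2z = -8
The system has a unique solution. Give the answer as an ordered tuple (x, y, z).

(0, -4, 0)

Form the augmented matrix and row-reduce:
  [ -1  0   0  |   0 ]
  [ -1  1   0  |  -4 ]
  [  3  2  -2  |  -8 ]
R1 → -1·R1
  [  1  0   0  |   0 ]
  [ -1  1   0  |  -4 ]
  [  3  2  -2  |  -8 ]
R2 → R2 + R1
  [ 1  0   0  |   0 ]
  [ 0  1   0  |  -4 ]
  [ 3  2  -2  |  -8 ]
R3 → R3 − 3·R1
  [ 1  0   0  |   0 ]
  [ 0  1   0  |  -4 ]
  [ 0  2  -2  |  -8 ]
R3 → R3 − 2·R2
  [ 1  0   0  |   0 ]
  [ 0  1   0  |  -4 ]
  [ 0  0  -2  |   0 ]
R3 → -1/2·R3
  [ 1  0  0  |   0 ]
  [ 0  1  0  |  -4 ]
  [ 0  0  1  |   0 ]
Reading off the last column: x = 0, y = -4, z = 0.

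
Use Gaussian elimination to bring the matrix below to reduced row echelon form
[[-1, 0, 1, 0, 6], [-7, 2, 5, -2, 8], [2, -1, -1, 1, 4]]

r1 → -1·r1
  [  1   0  -1   0  -6 ]
  [ -7   2   5  -2   8 ]
  [  2  -1  -1   1   4 ]
r2 → r2 + 7·r1
  [ 1   0  -1   0   -6 ]
  [ 0   2  -2  -2  -34 ]
  [ 2  -1  -1   1    4 ]
r3 → r3 − 2·r1
  [ 1   0  -1   0   -6 ]
  [ 0   2  -2  -2  -34 ]
  [ 0  -1   1   1   16 ]
r2 → 1/2·r2
  [ 1   0  -1   0   -6 ]
  [ 0   1  -1  -1  -17 ]
  [ 0  -1   1   1   16 ]
r3 → r3 + r2
  [ 1  0  -1   0   -6 ]
  [ 0  1  -1  -1  -17 ]
  [ 0  0   0   0   -1 ]
r3 → -1·r3
  [ 1  0  -1   0   -6 ]
  [ 0  1  -1  -1  -17 ]
  [ 0  0   0   0    1 ]
r2 → r2 + 17·r3
  [ 1  0  -1   0  -6 ]
  [ 0  1  -1  -1   0 ]
  [ 0  0   0   0   1 ]
r1 → r1 + 6·r3
  [ 1  0  -1   0  0 ]
  [ 0  1  -1  -1  0 ]
  [ 0  0   0   0  1 ]

[[1, 0, -1, 0, 0], [0, 1, -1, -1, 0], [0, 0, 0, 0, 1]]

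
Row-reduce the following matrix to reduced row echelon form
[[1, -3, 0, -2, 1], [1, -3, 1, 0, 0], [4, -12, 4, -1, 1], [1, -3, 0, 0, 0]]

[[1, -3, 0, 0, 0], [0, 0, 1, 0, 0], [0, 0, 0, 1, 0], [0, 0, 0, 0, 1]]

R2 -> R2 − R1
  [ 1   -3  0  -2   1 ]
  [ 0    0  1   2  -1 ]
  [ 4  -12  4  -1   1 ]
  [ 1   -3  0   0   0 ]
R3 -> R3 − 4·R1
  [ 1  -3  0  -2   1 ]
  [ 0   0  1   2  -1 ]
  [ 0   0  4   7  -3 ]
  [ 1  -3  0   0   0 ]
R4 -> R4 − R1
  [ 1  -3  0  -2   1 ]
  [ 0   0  1   2  -1 ]
  [ 0   0  4   7  -3 ]
  [ 0   0  0   2  -1 ]
R3 -> R3 − 4·R2
  [ 1  -3  0  -2   1 ]
  [ 0   0  1   2  -1 ]
  [ 0   0  0  -1   1 ]
  [ 0   0  0   2  -1 ]
R3 -> -1·R3
  [ 1  -3  0  -2   1 ]
  [ 0   0  1   2  -1 ]
  [ 0   0  0   1  -1 ]
  [ 0   0  0   2  -1 ]
R4 -> R4 − 2·R3
  [ 1  -3  0  -2   1 ]
  [ 0   0  1   2  -1 ]
  [ 0   0  0   1  -1 ]
  [ 0   0  0   0   1 ]
R3 -> R3 + R4
  [ 1  -3  0  -2   1 ]
  [ 0   0  1   2  -1 ]
  [ 0   0  0   1   0 ]
  [ 0   0  0   0   1 ]
R2 -> R2 + R4
  [ 1  -3  0  -2  1 ]
  [ 0   0  1   2  0 ]
  [ 0   0  0   1  0 ]
  [ 0   0  0   0  1 ]
R1 -> R1 − R4
  [ 1  -3  0  -2  0 ]
  [ 0   0  1   2  0 ]
  [ 0   0  0   1  0 ]
  [ 0   0  0   0  1 ]
R2 -> R2 − 2·R3
  [ 1  -3  0  -2  0 ]
  [ 0   0  1   0  0 ]
  [ 0   0  0   1  0 ]
  [ 0   0  0   0  1 ]
R1 -> R1 + 2·R3
  [ 1  -3  0  0  0 ]
  [ 0   0  1  0  0 ]
  [ 0   0  0  1  0 ]
  [ 0   0  0  0  1 ]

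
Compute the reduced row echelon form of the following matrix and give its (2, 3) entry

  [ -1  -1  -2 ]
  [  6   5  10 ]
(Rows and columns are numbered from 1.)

2

R1 → -1·R1
  [ 1  1   2 ]
  [ 6  5  10 ]
R2 → R2 − 6·R1
  [ 1   1   2 ]
  [ 0  -1  -2 ]
R2 → -1·R2
  [ 1  1  2 ]
  [ 0  1  2 ]
R1 → R1 − R2
  [ 1  0  0 ]
  [ 0  1  2 ]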